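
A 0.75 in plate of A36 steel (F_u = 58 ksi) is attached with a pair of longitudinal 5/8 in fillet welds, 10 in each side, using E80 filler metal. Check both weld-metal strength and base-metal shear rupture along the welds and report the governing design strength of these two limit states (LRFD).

E80XX → F_EXX = 80 ksi.
t_e = 0.707 × 0.625 = 0.4419 in; L = 20 in.
Weld metal: φR_n = 0.75 × 0.6 × 80 × 0.4419 × 20 = 318.1 kip.
Base metal (shear rupture): φR_n = 0.75 × 0.6 × 58 × 0.75 × 20 = 391.5 kip.
Governing: weld metal.

φR_n ≈ 318 kip (weld metal governs)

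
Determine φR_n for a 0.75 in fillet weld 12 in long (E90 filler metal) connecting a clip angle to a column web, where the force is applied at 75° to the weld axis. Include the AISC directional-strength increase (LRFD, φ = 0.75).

φR_n ≈ 380 kip

E90XX → F_EXX = 90 ksi.
t_e = 0.707 × 0.75 = 0.5302 in; A_we = 0.5302 × 12 = 6.363 in².
Directional factor: 1.0 + 0.5 sin^1.5(75°) = 1.475.
F_nw = 0.6 × 90 × 1.475 = 79.63 ksi.
φR_n = 0.75 × 79.63 × 6.363 = 380 kip.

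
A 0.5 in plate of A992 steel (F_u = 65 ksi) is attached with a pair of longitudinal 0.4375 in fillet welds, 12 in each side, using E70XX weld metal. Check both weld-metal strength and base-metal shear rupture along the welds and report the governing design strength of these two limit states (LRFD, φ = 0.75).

E70XX → F_EXX = 70 ksi.
t_e = 0.707 × 0.4375 = 0.3093 in; L = 24 in.
Weld metal: φR_n = 0.75 × 0.6 × 70 × 0.3093 × 24 = 233.8 kips.
Base metal (shear rupture): φR_n = 0.75 × 0.6 × 65 × 0.5 × 24 = 351 kips.
Governing: weld metal.

φR_n ≈ 234 kips (weld metal governs)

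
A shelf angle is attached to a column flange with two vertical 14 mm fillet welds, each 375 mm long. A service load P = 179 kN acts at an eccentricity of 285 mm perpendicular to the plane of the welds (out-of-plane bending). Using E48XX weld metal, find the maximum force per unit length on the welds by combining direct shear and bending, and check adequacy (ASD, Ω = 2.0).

f_max ≈ 1110 N/mm; adequate

E48XX → F_EXX = 480 MPa.
L_w = 2 × 375 = 750 mm; section modulus (unit throat) S = 2 × L²/6 = 46880 mm².
Direct shear f_v = P/L_w = 179×10³/750 = 238.7 N/mm.
Moment M = P × e = 179×10³ × 285 = 51015000 N·mm; bending f_b = M/S = 1088 N/mm.
f_max = √(f_v² + f_b²) = √(238.7² + 1088²) = 1114 N/mm.
r_n/Ω = (1/2.0) × 0.6 × 480 × (0.707 × 14) = 1425 N/mm → adequate.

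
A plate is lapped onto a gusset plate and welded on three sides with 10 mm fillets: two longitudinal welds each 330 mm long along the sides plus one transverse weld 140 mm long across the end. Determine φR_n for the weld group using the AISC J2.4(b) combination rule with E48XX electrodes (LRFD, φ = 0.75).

φR_n ≈ 1220 kN

E48XX → F_EXX = 480 MPa.
t_e = 0.707 × 10 = 7.07 mm.
R_nwl = 0.6 × 480 × 7.07 × 660 × 10⁻³ = 1344 kN (longitudinal, 2 welds).
R_nwt = 0.6 × 480 × 7.07 × 140 × 10⁻³ = 285.1 kN (transverse, base value).
(i) R_nwl + R_nwt = 1629 kN; (ii) 0.85 R_nwl + 1.5 R_nwt = 1570 kN.
R_n = max = 1629 kN [governs: (i)]; φR_n = 1222 kN.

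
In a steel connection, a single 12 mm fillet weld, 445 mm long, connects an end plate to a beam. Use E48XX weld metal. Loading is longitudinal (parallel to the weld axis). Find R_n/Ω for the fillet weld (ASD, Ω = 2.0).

E48XX → F_EXX = 480 MPa.
Effective throat t_e = 0.707 × 12 = 8.484 mm.
Total length L = 445 mm; A_we = 8.484 × 445 = 3775 mm².
F_nw = 0.6 F_EXX = 0.6 × 480 = 288 MPa.
R_n = 288 × 3775 × 10⁻³ = 1087 kN; R_n/Ω = 1087/2.0 = 543.7 kN.

R_n/Ω ≈ 544 kN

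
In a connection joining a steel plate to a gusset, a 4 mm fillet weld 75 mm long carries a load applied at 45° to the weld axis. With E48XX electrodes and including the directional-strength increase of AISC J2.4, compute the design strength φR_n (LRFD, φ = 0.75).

E48XX → F_EXX = 480 MPa.
t_e = 0.707 × 4 = 2.828 mm; A_we = 2.828 × 75 = 212.1 mm².
Directional factor: 1.0 + 0.5 sin^1.5(45°) = 1.297.
F_nw = 0.6 × 480 × 1.297 = 373.6 MPa.
φR_n = 0.75 × 373.6 × 212.1 × 10⁻³ = 59.43 kN.

φR_n ≈ 59.4 kN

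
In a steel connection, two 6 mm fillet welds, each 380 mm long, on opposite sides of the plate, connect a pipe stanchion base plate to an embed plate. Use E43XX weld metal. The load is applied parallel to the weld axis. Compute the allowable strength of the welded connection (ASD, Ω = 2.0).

E43XX → F_EXX = 430 MPa.
Effective throat t_e = 0.707 × 6 = 4.242 mm.
Total length L = 760 mm; A_we = 4.242 × 760 = 3224 mm².
F_nw = 0.6 F_EXX = 0.6 × 430 = 258 MPa.
R_n = 258 × 3224 × 10⁻³ = 831.8 kN; R_n/Ω = 831.8/2.0 = 415.9 kN.

R_n/Ω ≈ 416 kN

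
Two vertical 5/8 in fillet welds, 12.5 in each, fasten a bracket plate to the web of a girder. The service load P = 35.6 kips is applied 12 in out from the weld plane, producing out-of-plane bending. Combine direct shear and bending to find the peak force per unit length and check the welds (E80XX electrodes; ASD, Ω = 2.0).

E80XX → F_EXX = 80 ksi.
L_w = 2 × 12.5 = 25 in; section modulus (unit throat) S = 2 × L²/6 = 52.08 in².
Direct shear f_v = P/L_w = 35.6/25 = 1.424 kip/in.
Moment M = P × e = 35.6 × 12 = 427.2 kip·in; bending f_b = M/S = 8.202 kip/in.
f_max = √(f_v² + f_b²) = √(1.424² + 8.202²) = 8.325 kip/in.
r_n/Ω = (1/2.0) × 0.6 × 80 × (0.707 × 0.625) = 10.6 kip/in → adequate.

f_max ≈ 8.32 kip/in; adequate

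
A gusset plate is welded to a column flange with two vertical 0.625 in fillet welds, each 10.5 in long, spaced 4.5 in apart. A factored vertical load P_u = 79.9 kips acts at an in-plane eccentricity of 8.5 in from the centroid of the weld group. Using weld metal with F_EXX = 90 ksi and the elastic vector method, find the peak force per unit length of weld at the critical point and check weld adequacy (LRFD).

f_max ≈ 14.9 kip/in; adequate

Total weld length L_w = 21 in. Treat welds as unit-width lines.
Polar moment about centroid: J = 2[d³/12 + d(b/2)²] = 2[10.5³/12 + 10.5×2.25²] = 299.2 in³.
Direct shear f_v = P/L_w = 79.9 / 21 = 3.805 kip/in (vertical).
Torsion M = P·e = 79.9 × 8.5 = 679.15 kip·in.
Critical point at (x, y) = (2.25, 5.25) from centroid. f_tx = M·y/J = 11.91 kip/in; f_ty = M·x/J = 5.106 kip/in.
Resultant f_max = √[f_tx² + (f_v + f_ty)²] = √[11.91² + (3.805 + 5.106)²] = 14.88 kip/in.
Capacity per unit length: φr_n = 0.75 × 0.6 × 90 × (0.707 × 0.625) = 17.9 kip/in.
14.88 ≤ 17.9 → adequate.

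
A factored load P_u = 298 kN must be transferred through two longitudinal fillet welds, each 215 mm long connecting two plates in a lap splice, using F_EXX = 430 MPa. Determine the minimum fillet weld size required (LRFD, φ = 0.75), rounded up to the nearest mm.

w = 6 mm

Total weld length L = 430 mm.
Required throat t_e = P_u / (φ × 0.6 F_EXX × L) = 298 / (0.75 × 0.6 × 430 × 430 × 10⁻³) = 3.582 mm.
Required leg w = t_e / 0.707 = 5.066 mm → use 6 mm.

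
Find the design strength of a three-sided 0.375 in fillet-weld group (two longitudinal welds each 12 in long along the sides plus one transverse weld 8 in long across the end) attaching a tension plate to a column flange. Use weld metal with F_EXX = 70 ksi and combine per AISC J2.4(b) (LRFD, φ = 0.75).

φR_n ≈ 271 kip

t_e = 0.707 × 0.375 = 0.2651 in.
R_nwl = 0.6 × 70 × 0.2651 × 24 = 267.2 kip (longitudinal, 2 welds).
R_nwt = 0.6 × 70 × 0.2651 × 8 = 89.08 kip (transverse, base value).
(i) R_nwl + R_nwt = 356.3 kip; (ii) 0.85 R_nwl + 1.5 R_nwt = 360.8 kip.
R_n = max = 360.8 kip [governs: (ii)]; φR_n = 270.6 kip.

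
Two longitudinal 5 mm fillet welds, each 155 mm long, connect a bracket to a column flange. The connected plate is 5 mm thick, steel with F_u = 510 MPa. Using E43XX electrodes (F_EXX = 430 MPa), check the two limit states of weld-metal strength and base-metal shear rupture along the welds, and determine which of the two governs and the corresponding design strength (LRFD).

t_e = 0.707 × 5 = 3.535 mm; L = 310 mm.
Weld metal: φR_n = 0.75 × 0.6 × 430 × 3.535 × 310 × 10⁻³ = 212 kN.
Base metal (shear rupture): φR_n = 0.75 × 0.6 × 510 × 5 × 310 × 10⁻³ = 355.7 kN.
Governing: weld metal.

φR_n ≈ 212 kN (weld metal governs)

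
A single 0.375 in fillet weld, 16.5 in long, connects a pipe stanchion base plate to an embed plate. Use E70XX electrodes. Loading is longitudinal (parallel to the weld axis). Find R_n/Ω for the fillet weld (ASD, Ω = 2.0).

R_n/Ω ≈ 91.9 kip

E70XX → F_EXX = 70 ksi.
Effective throat t_e = 0.707 × 0.375 = 0.2651 in.
Total length L = 16.5 in; A_we = 0.2651 × 16.5 = 4.375 in².
F_nw = 0.6 F_EXX = 0.6 × 70 = 42 ksi.
R_n = 42 × 4.375 = 183.7 kip; R_n/Ω = 183.7/2.0 = 91.87 kip.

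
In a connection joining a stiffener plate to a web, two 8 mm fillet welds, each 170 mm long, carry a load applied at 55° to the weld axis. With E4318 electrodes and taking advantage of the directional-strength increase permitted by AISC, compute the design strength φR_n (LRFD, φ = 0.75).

φR_n ≈ 510 kN

E43XX → F_EXX = 430 MPa.
t_e = 0.707 × 8 = 5.656 mm; A_we = 5.656 × 340 = 1923 mm².
Directional factor: 1.0 + 0.5 sin^1.5(55°) = 1.371.
F_nw = 0.6 × 430 × 1.371 = 353.6 MPa.
φR_n = 0.75 × 353.6 × 1923 × 10⁻³ = 510 kN.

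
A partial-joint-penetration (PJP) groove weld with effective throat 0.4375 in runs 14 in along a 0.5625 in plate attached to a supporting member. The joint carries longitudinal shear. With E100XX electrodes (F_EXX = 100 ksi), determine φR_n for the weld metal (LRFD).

Effective throat (given) t_e = 0.4375 in.
A_we = 0.4375 × 14 = 6.125 in².
F_nw = 0.6 F_EXX = 60 ksi.
φR_n = 0.75 × 60 × 6.125 = 275.6 kips.

φR_n ≈ 276 kips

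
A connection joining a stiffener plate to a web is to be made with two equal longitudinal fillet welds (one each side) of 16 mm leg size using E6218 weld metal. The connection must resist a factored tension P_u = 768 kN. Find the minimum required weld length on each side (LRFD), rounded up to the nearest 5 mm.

L = 125 mm on each side

E62XX → F_EXX = 620 MPa.
Throat t_e = 0.707 × 16 = 11.31 mm.
φr_n = 0.75 × 0.6 × 620 × 11.31 × 10⁻³ = 3.156 kN/mm.
L_req = P_u / φr_n = 768 / 3.156 = 243.3 mm total.
Per side: 243.3 / 2 = 121.7 mm.
Round up → use L = 125 mm on each side.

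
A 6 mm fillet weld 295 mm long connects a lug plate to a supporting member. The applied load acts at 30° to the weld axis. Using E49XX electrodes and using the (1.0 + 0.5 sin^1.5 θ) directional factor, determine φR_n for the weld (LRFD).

E49XX → F_EXX = 490 MPa.
t_e = 0.707 × 6 = 4.242 mm; A_we = 4.242 × 295 = 1251 mm².
Directional factor: 1.0 + 0.5 sin^1.5(30°) = 1.177.
F_nw = 0.6 × 490 × 1.177 = 346 MPa.
φR_n = 0.75 × 346 × 1251 × 10⁻³ = 324.7 kN.

φR_n ≈ 325 kN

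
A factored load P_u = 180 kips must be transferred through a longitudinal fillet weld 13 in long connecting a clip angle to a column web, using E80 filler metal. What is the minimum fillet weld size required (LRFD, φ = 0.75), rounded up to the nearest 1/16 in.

w = 9/16 in

E80XX → F_EXX = 80 ksi.
Total weld length L = 13 in.
Required throat t_e = P_u / (φ × 0.6 F_EXX × L) = 180 / (0.75 × 0.6 × 80 × 13) = 0.3846 in.
Required leg w = t_e / 0.707 = 0.544 in → use 9/16 in.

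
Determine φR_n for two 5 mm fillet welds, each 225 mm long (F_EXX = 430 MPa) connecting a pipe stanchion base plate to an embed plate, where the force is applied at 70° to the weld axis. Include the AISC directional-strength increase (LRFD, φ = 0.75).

t_e = 0.707 × 5 = 3.535 mm; A_we = 3.535 × 450 = 1591 mm².
Directional factor: 1.0 + 0.5 sin^1.5(70°) = 1.455.
F_nw = 0.6 × 430 × 1.455 = 375.5 MPa.
φR_n = 0.75 × 375.5 × 1591 × 10⁻³ = 448 kN.

φR_n ≈ 448 kN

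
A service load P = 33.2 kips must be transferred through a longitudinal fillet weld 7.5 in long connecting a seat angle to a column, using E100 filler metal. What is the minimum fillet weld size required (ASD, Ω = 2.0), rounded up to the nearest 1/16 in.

E100XX → F_EXX = 100 ksi.
Total weld length L = 7.5 in.
Required throat t_e = P × Ω / (0.6 F_EXX × L) = 33.2 × 2.0 / (0.6 × 100 × 7.5) = 0.1476 in.
Required leg w = t_e / 0.707 = 0.2087 in → use 1/4 in.

w = 1/4 in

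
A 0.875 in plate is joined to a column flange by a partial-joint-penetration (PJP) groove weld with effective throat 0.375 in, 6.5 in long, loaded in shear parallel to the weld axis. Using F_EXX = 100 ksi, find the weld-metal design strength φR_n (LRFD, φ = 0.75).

Effective throat (given) t_e = 0.375 in.
A_we = 0.375 × 6.5 = 2.438 in².
F_nw = 0.6 F_EXX = 60 ksi.
φR_n = 0.75 × 60 × 2.438 = 109.7 kip.

φR_n ≈ 110 kip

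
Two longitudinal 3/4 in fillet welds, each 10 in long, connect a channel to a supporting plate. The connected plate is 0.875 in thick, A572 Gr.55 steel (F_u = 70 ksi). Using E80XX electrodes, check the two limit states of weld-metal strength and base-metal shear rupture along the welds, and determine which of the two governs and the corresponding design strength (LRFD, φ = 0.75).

E80XX → F_EXX = 80 ksi.
t_e = 0.707 × 0.75 = 0.5302 in; L = 20 in.
Weld metal: φR_n = 0.75 × 0.6 × 80 × 0.5302 × 20 = 381.8 kip.
Base metal (shear rupture): φR_n = 0.75 × 0.6 × 70 × 0.875 × 20 = 551.2 kip.
Governing: weld metal.

φR_n ≈ 382 kip (weld metal governs)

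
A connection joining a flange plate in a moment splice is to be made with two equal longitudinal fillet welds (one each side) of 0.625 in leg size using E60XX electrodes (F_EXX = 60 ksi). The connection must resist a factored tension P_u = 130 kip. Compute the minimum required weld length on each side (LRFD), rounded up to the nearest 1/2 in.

Throat t_e = 0.707 × 0.625 = 0.4419 in.
φr_n = 0.75 × 0.6 × 60 × 0.4419 = 11.93 kip/in.
L_req = P_u / φr_n = 130 / 11.93 = 10.9 in total.
Per side: 10.9 / 2 = 5.448 in.
Round up → use L = 5.5 in on each side.

L = 5.5 in on each side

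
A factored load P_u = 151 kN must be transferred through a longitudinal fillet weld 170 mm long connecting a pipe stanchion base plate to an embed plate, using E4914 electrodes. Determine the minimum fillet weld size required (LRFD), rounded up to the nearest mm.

w = 6 mm

E49XX → F_EXX = 490 MPa.
Total weld length L = 170 mm.
Required throat t_e = P_u / (φ × 0.6 F_EXX × L) = 151 / (0.75 × 0.6 × 490 × 170 × 10⁻³) = 4.028 mm.
Required leg w = t_e / 0.707 = 5.698 mm → use 6 mm.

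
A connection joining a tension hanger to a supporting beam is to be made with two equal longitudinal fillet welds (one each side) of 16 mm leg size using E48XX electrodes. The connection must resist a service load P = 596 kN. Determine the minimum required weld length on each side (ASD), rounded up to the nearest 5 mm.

L = 185 mm on each side

E48XX → F_EXX = 480 MPa.
Throat t_e = 0.707 × 16 = 11.31 mm.
r_n/Ω = (0.6 × 480 × 11.31) / 2.0 = 1629 N/mm = 1.629 kN/mm.
L_req = P / (r_n/Ω) = 596 / 1.629 = 365.9 mm total.
Per side: 365.9 / 2 = 182.9 mm.
Round up → use L = 185 mm on each side.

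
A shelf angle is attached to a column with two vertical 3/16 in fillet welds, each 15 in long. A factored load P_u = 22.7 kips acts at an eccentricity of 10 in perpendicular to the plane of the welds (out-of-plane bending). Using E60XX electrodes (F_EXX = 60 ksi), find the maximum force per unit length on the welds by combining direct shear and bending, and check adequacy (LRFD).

L_w = 2 × 15 = 30 in; section modulus (unit throat) S = 2 × L²/6 = 75 in².
Direct shear f_v = P/L_w = 22.7/30 = 0.7567 kip/in.
Moment M = P × e = 22.7 × 10 = 227 kip·in; bending f_b = M/S = 3.027 kip/in.
f_max = √(f_v² + f_b²) = √(0.7567² + 3.027²) = 3.12 kip/in.
φr_n = 0.75 × 0.6 × 60 × (0.707 × 0.1875) = 3.579 kip/in → adequate.

f_max ≈ 3.12 kip/in; adequate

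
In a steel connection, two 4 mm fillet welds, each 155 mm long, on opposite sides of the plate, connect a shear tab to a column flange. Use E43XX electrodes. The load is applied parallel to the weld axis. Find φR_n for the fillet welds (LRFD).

φR_n ≈ 170 kN

E43XX → F_EXX = 430 MPa.
Effective throat t_e = 0.707 × 4 = 2.828 mm.
Total length L = 310 mm; A_we = 2.828 × 310 = 876.7 mm².
F_nw = 0.6 F_EXX = 0.6 × 430 = 258 MPa.
φR_n = 0.75 × 258 × 876.7 × 10⁻³ = 169.6 kN.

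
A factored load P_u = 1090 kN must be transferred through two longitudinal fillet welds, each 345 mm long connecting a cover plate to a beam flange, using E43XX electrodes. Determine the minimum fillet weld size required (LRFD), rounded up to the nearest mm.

w = 12 mm

E43XX → F_EXX = 430 MPa.
Total weld length L = 690 mm.
Required throat t_e = P_u / (φ × 0.6 F_EXX × L) = 1090 / (0.75 × 0.6 × 430 × 690 × 10⁻³) = 8.164 mm.
Required leg w = t_e / 0.707 = 11.55 mm → use 12 mm.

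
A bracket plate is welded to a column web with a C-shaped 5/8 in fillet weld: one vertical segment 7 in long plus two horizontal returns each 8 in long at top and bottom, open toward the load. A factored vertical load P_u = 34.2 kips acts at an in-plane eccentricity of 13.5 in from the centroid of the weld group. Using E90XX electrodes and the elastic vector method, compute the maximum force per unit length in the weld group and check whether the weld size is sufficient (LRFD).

E90XX → F_EXX = 90 ksi.
Total weld length L_w = 23 in. Treat welds as unit-width lines.
Centroid: x̄ = 2×8×4 / 23 = 2.783 in from the vertical weld.
Polar moment about centroid: J = I_x + I_y = [7³/12 + 2×8×3.5²] + [7×2.783² + 2(8³/12 + 8×1.217²)] = 387.8 in³.
Direct shear f_v = P/L_w = 34.2 / 23 = 1.487 kip/in (vertical).
Torsion M = P·e = 34.2 × 13.5 = 461.7 kip·in.
Critical point at (x, y) = (5.217, 3.5) from centroid. f_tx = M·y/J = 4.167 kip/in; f_ty = M·x/J = 6.211 kip/in.
Resultant f_max = √[f_tx² + (f_v + f_ty)²] = √[4.167² + (1.487 + 6.211)²] = 8.753 kip/in.
Capacity per unit length: φr_n = 0.75 × 0.6 × 90 × (0.707 × 0.625) = 17.9 kip/in.
8.753 ≤ 17.9 → adequate.

f_max ≈ 8.75 kip/in; adequate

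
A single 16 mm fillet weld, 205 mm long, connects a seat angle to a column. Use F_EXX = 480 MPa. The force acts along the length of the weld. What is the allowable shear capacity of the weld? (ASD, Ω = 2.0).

R_n/Ω ≈ 334 kN

Effective throat t_e = 0.707 × 16 = 11.31 mm.
Total length L = 205 mm; A_we = 11.31 × 205 = 2319 mm².
F_nw = 0.6 F_EXX = 0.6 × 480 = 288 MPa.
R_n = 288 × 2319 × 10⁻³ = 667.9 kN; R_n/Ω = 667.9/2.0 = 333.9 kN.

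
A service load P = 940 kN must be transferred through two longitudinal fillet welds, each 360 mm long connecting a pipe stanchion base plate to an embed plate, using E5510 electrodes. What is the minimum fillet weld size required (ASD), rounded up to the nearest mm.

w = 12 mm

E55XX → F_EXX = 550 MPa.
Total weld length L = 720 mm.
Required throat t_e = P × Ω / (0.6 F_EXX × L) = 940 × 2.0 / (0.6 × 550 × 720 × 10⁻³) = 7.912 mm.
Required leg w = t_e / 0.707 = 11.19 mm → use 12 mm.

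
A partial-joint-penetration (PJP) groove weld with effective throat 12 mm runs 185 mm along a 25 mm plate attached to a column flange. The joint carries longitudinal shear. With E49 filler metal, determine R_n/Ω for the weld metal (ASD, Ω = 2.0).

R_n/Ω ≈ 326 kN

E49XX → F_EXX = 490 MPa.
Effective throat (given) t_e = 12 mm.
A_we = 12 × 185 = 2220 mm².
F_nw = 0.6 F_EXX = 294 MPa.
R_n/Ω = (294 × 2220) / 2.0 × 10⁻³ = 326.3 kN.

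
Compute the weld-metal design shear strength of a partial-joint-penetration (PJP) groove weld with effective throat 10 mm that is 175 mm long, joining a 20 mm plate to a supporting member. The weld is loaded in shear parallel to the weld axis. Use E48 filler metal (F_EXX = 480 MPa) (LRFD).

Effective throat (given) t_e = 10 mm.
A_we = 10 × 175 = 1750 mm².
F_nw = 0.6 F_EXX = 288 MPa.
φR_n = 0.75 × 288 × 1750 × 10⁻³ = 378 kN.

φR_n ≈ 378 kN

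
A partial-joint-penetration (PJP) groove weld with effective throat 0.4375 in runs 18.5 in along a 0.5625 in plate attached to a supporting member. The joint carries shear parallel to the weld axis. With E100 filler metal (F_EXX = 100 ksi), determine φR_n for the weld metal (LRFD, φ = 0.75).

Effective throat (given) t_e = 0.4375 in.
A_we = 0.4375 × 18.5 = 8.094 in².
F_nw = 0.6 F_EXX = 60 ksi.
φR_n = 0.75 × 60 × 8.094 = 364.2 kips.

φR_n ≈ 364 kips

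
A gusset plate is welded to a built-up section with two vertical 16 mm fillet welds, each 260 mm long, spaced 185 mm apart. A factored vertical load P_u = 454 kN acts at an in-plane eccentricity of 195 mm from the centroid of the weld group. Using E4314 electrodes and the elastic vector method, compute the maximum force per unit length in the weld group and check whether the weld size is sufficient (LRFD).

f_max ≈ 2520 N/mm; NOT adequate

E43XX → F_EXX = 430 MPa.
Total weld length L_w = 520 mm. Treat welds as unit-width lines.
Polar moment about centroid: J = 2[d³/12 + d(b/2)²] = 2[260³/12 + 260×92.5²] = 7379000 mm³.
Direct shear f_v = P/L_w = 454×10³ / 520 = 873.1 N/mm (vertical).
Torsion M = P·e = 454×10³ × 195 = 88530000 N·mm.
Critical point at (x, y) = (92.5, 130) from centroid. f_tx = M·y/J = 1560 N/mm; f_ty = M·x/J = 1110 N/mm.
Resultant f_max = √[f_tx² + (f_v + f_ty)²] = √[1560² + (873.1 + 1110)²] = 2523 N/mm.
Capacity per unit length: φr_n = 0.75 × 0.6 × 430 × (0.707 × 16) = 2189 N/mm.
2523 > 2189 → NOT adequate.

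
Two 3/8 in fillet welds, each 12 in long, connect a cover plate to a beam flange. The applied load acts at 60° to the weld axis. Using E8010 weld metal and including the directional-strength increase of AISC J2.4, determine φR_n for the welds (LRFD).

E80XX → F_EXX = 80 ksi.
t_e = 0.707 × 0.375 = 0.2651 in; A_we = 0.2651 × 24 = 6.363 in².
Directional factor: 1.0 + 0.5 sin^1.5(60°) = 1.403.
F_nw = 0.6 × 80 × 1.403 = 67.34 ksi.
φR_n = 0.75 × 67.34 × 6.363 = 321.4 kips.

φR_n ≈ 321 kips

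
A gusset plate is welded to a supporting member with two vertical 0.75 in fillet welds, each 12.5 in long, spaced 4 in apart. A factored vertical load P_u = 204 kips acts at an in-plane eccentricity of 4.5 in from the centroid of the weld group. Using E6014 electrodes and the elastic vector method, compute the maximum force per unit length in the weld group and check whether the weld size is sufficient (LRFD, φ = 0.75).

E60XX → F_EXX = 60 ksi.
Total weld length L_w = 25 in. Treat welds as unit-width lines.
Polar moment about centroid: J = 2[d³/12 + d(b/2)²] = 2[12.5³/12 + 12.5×2²] = 425.5 in³.
Direct shear f_v = P/L_w = 204 / 25 = 8.16 kip/in (vertical).
Torsion M = P·e = 204 × 4.5 = 918 kip·in.
Critical point at (x, y) = (2, 6.25) from centroid. f_tx = M·y/J = 13.48 kip/in; f_ty = M·x/J = 4.315 kip/in.
Resultant f_max = √[f_tx² + (f_v + f_ty)²] = √[13.48² + (8.16 + 4.315)²] = 18.37 kip/in.
Capacity per unit length: φr_n = 0.75 × 0.6 × 60 × (0.707 × 0.75) = 14.32 kip/in.
18.37 > 14.32 → NOT adequate.

f_max ≈ 18.4 kip/in; NOT adequate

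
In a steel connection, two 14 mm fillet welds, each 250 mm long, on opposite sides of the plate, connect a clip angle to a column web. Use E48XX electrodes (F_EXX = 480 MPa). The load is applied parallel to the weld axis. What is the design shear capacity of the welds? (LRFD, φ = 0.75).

φR_n ≈ 1070 kN

Effective throat t_e = 0.707 × 14 = 9.898 mm.
Total length L = 500 mm; A_we = 9.898 × 500 = 4949 mm².
F_nw = 0.6 F_EXX = 0.6 × 480 = 288 MPa.
φR_n = 0.75 × 288 × 4949 × 10⁻³ = 1069 kN.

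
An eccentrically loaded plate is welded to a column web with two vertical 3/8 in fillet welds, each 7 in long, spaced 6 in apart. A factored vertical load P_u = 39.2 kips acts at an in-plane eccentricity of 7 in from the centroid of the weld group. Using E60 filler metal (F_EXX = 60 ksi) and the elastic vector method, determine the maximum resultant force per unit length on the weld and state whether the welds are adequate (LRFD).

Total weld length L_w = 14 in. Treat welds as unit-width lines.
Polar moment about centroid: J = 2[d³/12 + d(b/2)²] = 2[7³/12 + 7×3²] = 183.2 in³.
Direct shear f_v = P/L_w = 39.2 / 14 = 2.8 kip/in (vertical).
Torsion M = P·e = 39.2 × 7 = 274.4 kip·in.
Critical point at (x, y) = (3, 3.5) from centroid. f_tx = M·y/J = 5.243 kip/in; f_ty = M·x/J = 4.494 kip/in.
Resultant f_max = √[f_tx² + (f_v + f_ty)²] = √[5.243² + (2.8 + 4.494)²] = 8.983 kip/in.
Capacity per unit length: φr_n = 0.75 × 0.6 × 60 × (0.707 × 0.375) = 7.158 kip/in.
8.983 > 7.158 → NOT adequate.

f_max ≈ 8.98 kip/in; NOT adequate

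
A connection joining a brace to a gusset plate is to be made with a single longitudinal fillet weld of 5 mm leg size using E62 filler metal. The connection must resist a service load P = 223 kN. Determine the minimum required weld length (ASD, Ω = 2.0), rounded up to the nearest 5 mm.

E62XX → F_EXX = 620 MPa.
Throat t_e = 0.707 × 5 = 3.535 mm.
r_n/Ω = (0.6 × 620 × 3.535) / 2.0 = 657.5 N/mm = 0.6575 kN/mm.
L_req = P / (r_n/Ω) = 223 / 0.6575 = 339.2 mm total.
Round up → use L = 340 mm.

L = 340 mm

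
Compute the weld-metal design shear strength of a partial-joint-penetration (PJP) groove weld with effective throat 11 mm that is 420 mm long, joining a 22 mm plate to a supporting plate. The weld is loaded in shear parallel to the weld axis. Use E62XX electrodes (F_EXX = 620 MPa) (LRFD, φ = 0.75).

φR_n ≈ 1290 kN

Effective throat (given) t_e = 11 mm.
A_we = 11 × 420 = 4620 mm².
F_nw = 0.6 F_EXX = 372 MPa.
φR_n = 0.75 × 372 × 4620 × 10⁻³ = 1289 kN.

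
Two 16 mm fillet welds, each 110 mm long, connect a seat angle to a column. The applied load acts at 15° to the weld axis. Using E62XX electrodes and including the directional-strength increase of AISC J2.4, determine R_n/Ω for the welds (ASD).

R_n/Ω ≈ 493 kN

E62XX → F_EXX = 620 MPa.
t_e = 0.707 × 16 = 11.31 mm; A_we = 11.31 × 220 = 2489 mm².
Directional factor: 1.0 + 0.5 sin^1.5(15°) = 1.066.
F_nw = 0.6 × 620 × 1.066 = 396.5 MPa.
R_n/Ω = (396.5 × 2489) / 2.0 × 10⁻³ = 493.4 kN.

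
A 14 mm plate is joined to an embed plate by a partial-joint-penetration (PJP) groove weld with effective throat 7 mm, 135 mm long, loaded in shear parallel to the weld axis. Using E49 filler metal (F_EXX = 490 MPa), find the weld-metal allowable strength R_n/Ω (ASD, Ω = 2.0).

R_n/Ω ≈ 139 kN

Effective throat (given) t_e = 7 mm.
A_we = 7 × 135 = 945 mm².
F_nw = 0.6 F_EXX = 294 MPa.
R_n/Ω = (294 × 945) / 2.0 × 10⁻³ = 138.9 kN.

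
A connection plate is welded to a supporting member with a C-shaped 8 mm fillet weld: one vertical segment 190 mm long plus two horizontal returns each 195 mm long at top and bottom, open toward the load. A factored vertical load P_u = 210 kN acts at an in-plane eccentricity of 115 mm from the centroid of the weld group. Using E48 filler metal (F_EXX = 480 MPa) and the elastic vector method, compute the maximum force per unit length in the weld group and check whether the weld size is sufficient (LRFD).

Total weld length L_w = 580 mm. Treat welds as unit-width lines.
Centroid: x̄ = 2×195×97.5 / 580 = 65.56 mm from the vertical weld.
Polar moment about centroid: J = I_x + I_y = [190³/12 + 2×195×95²] + [190×65.56² + 2(195³/12 + 195×31.94²)] = 6542000 mm³.
Direct shear f_v = P/L_w = 210×10³ / 580 = 362.1 N/mm (vertical).
Torsion M = P·e = 210×10³ × 115 = 24150000 N·mm.
Critical point at (x, y) = (129.4, 95) from centroid. f_tx = M·y/J = 350.7 N/mm; f_ty = M·x/J = 477.9 N/mm.
Resultant f_max = √[f_tx² + (f_v + f_ty)²] = √[350.7² + (362.1 + 477.9)²] = 910.2 N/mm.
Capacity per unit length: φr_n = 0.75 × 0.6 × 480 × (0.707 × 8) = 1222 N/mm.
910.2 ≤ 1222 → adequate.

f_max ≈ 910 N/mm; adequate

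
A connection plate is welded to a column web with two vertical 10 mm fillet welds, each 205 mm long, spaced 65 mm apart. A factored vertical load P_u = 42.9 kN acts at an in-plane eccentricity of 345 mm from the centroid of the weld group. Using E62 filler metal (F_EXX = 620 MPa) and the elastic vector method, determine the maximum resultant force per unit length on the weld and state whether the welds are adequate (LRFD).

Total weld length L_w = 410 mm. Treat welds as unit-width lines.
Polar moment about centroid: J = 2[d³/12 + d(b/2)²] = 2[205³/12 + 205×32.5²] = 1869000 mm³.
Direct shear f_v = P/L_w = 42.9×10³ / 410 = 104.6 N/mm (vertical).
Torsion M = P·e = 42.9×10³ × 345 = 14800000 N·mm.
Critical point at (x, y) = (32.5, 102.5) from centroid. f_tx = M·y/J = 811.7 N/mm; f_ty = M·x/J = 257.4 N/mm.
Resultant f_max = √[f_tx² + (f_v + f_ty)²] = √[811.7² + (104.6 + 257.4)²] = 888.8 N/mm.
Capacity per unit length: φr_n = 0.75 × 0.6 × 620 × (0.707 × 10) = 1973 N/mm.
888.8 ≤ 1973 → adequate.

f_max ≈ 889 N/mm; adequate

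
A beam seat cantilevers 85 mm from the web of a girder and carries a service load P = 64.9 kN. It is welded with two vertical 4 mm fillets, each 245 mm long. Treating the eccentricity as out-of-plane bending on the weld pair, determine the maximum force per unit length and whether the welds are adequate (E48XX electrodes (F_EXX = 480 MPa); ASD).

L_w = 2 × 245 = 490 mm; section modulus (unit throat) S = 2 × L²/6 = 20010 mm².
Direct shear f_v = P/L_w = 64.9×10³/490 = 132.4 N/mm.
Moment M = P × e = 64.9×10³ × 85 = 5516500 N·mm; bending f_b = M/S = 275.7 N/mm.
f_max = √(f_v² + f_b²) = √(132.4² + 275.7²) = 305.9 N/mm.
r_n/Ω = (1/2.0) × 0.6 × 480 × (0.707 × 4) = 407.2 N/mm → adequate.

f_max ≈ 306 N/mm; adequate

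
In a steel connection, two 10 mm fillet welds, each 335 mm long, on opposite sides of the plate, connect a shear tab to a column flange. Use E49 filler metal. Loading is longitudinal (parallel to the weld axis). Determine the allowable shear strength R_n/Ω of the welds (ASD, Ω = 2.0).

R_n/Ω ≈ 696 kN

E49XX → F_EXX = 490 MPa.
Effective throat t_e = 0.707 × 10 = 7.07 mm.
Total length L = 670 mm; A_we = 7.07 × 670 = 4737 mm².
F_nw = 0.6 F_EXX = 0.6 × 490 = 294 MPa.
R_n = 294 × 4737 × 10⁻³ = 1393 kN; R_n/Ω = 1393/2.0 = 696.3 kN.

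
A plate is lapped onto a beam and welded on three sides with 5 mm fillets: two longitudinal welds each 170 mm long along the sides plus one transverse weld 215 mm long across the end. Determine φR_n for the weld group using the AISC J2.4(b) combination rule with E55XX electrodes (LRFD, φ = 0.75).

E55XX → F_EXX = 550 MPa.
t_e = 0.707 × 5 = 3.535 mm.
R_nwl = 0.6 × 550 × 3.535 × 340 × 10⁻³ = 396.6 kN (longitudinal, 2 welds).
R_nwt = 0.6 × 550 × 3.535 × 215 × 10⁻³ = 250.8 kN (transverse, base value).
(i) R_nwl + R_nwt = 647.4 kN; (ii) 0.85 R_nwl + 1.5 R_nwt = 713.3 kN.
R_n = max = 713.3 kN [governs: (ii)]; φR_n = 535 kN.

φR_n ≈ 535 kN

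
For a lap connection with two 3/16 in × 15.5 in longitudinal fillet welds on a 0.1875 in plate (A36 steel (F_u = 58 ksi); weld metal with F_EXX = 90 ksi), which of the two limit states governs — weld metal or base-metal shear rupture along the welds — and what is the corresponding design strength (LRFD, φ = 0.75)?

φR_n ≈ 152 kip (base-metal shear rupture governs)

t_e = 0.707 × 0.1875 = 0.1326 in; L = 31 in.
Weld metal: φR_n = 0.75 × 0.6 × 90 × 0.1326 × 31 = 166.4 kip.
Base metal (shear rupture): φR_n = 0.75 × 0.6 × 58 × 0.1875 × 31 = 151.7 kip.
Governing: base-metal shear rupture.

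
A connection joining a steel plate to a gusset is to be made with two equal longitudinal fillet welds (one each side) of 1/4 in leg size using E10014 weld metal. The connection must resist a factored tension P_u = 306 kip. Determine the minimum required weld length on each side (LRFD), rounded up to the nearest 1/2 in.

L = 19.5 in on each side

E100XX → F_EXX = 100 ksi.
Throat t_e = 0.707 × 0.25 = 0.1767 in.
φr_n = 0.75 × 0.6 × 100 × 0.1767 = 7.954 kip/in.
L_req = P_u / φr_n = 306 / 7.954 = 38.47 in total.
Per side: 38.47 / 2 = 19.24 in.
Round up → use L = 19.5 in on each side.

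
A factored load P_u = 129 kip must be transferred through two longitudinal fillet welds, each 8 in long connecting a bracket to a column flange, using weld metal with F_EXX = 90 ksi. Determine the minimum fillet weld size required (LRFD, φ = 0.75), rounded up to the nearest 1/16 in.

Total weld length L = 16 in.
Required throat t_e = P_u / (φ × 0.6 F_EXX × L) = 129 / (0.75 × 0.6 × 90 × 16) = 0.1991 in.
Required leg w = t_e / 0.707 = 0.2816 in → use 5/16 in.

w = 5/16 in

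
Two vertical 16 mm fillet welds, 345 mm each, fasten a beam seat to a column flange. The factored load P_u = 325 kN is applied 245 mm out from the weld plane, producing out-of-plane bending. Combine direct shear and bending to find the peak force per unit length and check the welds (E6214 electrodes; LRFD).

f_max ≈ 2060 N/mm; adequate

E62XX → F_EXX = 620 MPa.
L_w = 2 × 345 = 690 mm; section modulus (unit throat) S = 2 × L²/6 = 39680 mm².
Direct shear f_v = P/L_w = 325×10³/690 = 471 N/mm.
Moment M = P × e = 325×10³ × 245 = 79625000 N·mm; bending f_b = M/S = 2007 N/mm.
f_max = √(f_v² + f_b²) = √(471² + 2007²) = 2061 N/mm.
φr_n = 0.75 × 0.6 × 620 × (0.707 × 16) = 3156 N/mm → adequate.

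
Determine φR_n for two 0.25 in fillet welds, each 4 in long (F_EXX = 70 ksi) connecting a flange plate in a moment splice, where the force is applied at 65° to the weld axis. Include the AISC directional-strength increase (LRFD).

φR_n ≈ 63.8 kips

t_e = 0.707 × 0.25 = 0.1767 in; A_we = 0.1767 × 8 = 1.414 in².
Directional factor: 1.0 + 0.5 sin^1.5(65°) = 1.431.
F_nw = 0.6 × 70 × 1.431 = 60.12 ksi.
φR_n = 0.75 × 60.12 × 1.414 = 63.76 kips.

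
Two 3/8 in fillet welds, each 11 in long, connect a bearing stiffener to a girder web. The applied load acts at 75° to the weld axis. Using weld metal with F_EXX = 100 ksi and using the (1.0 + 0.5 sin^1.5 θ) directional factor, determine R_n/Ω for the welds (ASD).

R_n/Ω ≈ 258 kip

t_e = 0.707 × 0.375 = 0.2651 in; A_we = 0.2651 × 22 = 5.833 in².
Directional factor: 1.0 + 0.5 sin^1.5(75°) = 1.475.
F_nw = 0.6 × 100 × 1.475 = 88.48 ksi.
R_n/Ω = (88.48 × 5.833) / 2.0 = 258 kip.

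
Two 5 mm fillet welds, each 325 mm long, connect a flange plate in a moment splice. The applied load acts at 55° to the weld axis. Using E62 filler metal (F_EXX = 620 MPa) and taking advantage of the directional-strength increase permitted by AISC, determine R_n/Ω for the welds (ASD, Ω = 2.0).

t_e = 0.707 × 5 = 3.535 mm; A_we = 3.535 × 650 = 2298 mm².
Directional factor: 1.0 + 0.5 sin^1.5(55°) = 1.371.
F_nw = 0.6 × 620 × 1.371 = 509.9 MPa.
R_n/Ω = (509.9 × 2298) / 2.0 × 10⁻³ = 585.8 kN.

R_n/Ω ≈ 586 kN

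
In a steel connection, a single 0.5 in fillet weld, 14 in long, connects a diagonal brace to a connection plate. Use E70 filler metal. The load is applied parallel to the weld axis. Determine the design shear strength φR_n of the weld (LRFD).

φR_n ≈ 156 kip

E70XX → F_EXX = 70 ksi.
Effective throat t_e = 0.707 × 0.5 = 0.3535 in.
Total length L = 14 in; A_we = 0.3535 × 14 = 4.949 in².
F_nw = 0.6 F_EXX = 0.6 × 70 = 42 ksi.
φR_n = 0.75 × 42 × 4.949 = 155.9 kip.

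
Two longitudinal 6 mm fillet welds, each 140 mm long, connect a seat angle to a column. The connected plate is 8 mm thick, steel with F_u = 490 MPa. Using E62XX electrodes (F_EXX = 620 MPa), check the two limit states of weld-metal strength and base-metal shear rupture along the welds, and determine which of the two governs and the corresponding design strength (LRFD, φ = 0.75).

φR_n ≈ 331 kN (weld metal governs)

t_e = 0.707 × 6 = 4.242 mm; L = 280 mm.
Weld metal: φR_n = 0.75 × 0.6 × 620 × 4.242 × 280 × 10⁻³ = 331.4 kN.
Base metal (shear rupture): φR_n = 0.75 × 0.6 × 490 × 8 × 280 × 10⁻³ = 493.9 kN.
Governing: weld metal.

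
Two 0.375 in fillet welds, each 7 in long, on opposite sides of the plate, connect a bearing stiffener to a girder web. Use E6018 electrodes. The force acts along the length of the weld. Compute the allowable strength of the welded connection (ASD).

E60XX → F_EXX = 60 ksi.
Effective throat t_e = 0.707 × 0.375 = 0.2651 in.
Total length L = 14 in; A_we = 0.2651 × 14 = 3.712 in².
F_nw = 0.6 F_EXX = 0.6 × 60 = 36 ksi.
R_n = 36 × 3.712 = 133.6 kips; R_n/Ω = 133.6/2.0 = 66.81 kips.

R_n/Ω ≈ 66.8 kips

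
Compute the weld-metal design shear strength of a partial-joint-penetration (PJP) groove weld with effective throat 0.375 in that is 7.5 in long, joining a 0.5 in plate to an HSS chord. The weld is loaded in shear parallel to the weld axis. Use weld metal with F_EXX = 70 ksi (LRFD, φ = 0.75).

Effective throat (given) t_e = 0.375 in.
A_we = 0.375 × 7.5 = 2.812 in².
F_nw = 0.6 F_EXX = 42 ksi.
φR_n = 0.75 × 42 × 2.812 = 88.59 kip.

φR_n ≈ 88.6 kip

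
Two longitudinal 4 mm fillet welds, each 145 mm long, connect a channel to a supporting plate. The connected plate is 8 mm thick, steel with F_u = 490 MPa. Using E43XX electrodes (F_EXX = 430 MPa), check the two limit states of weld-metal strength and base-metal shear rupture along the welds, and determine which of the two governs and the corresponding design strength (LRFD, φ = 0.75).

t_e = 0.707 × 4 = 2.828 mm; L = 290 mm.
Weld metal: φR_n = 0.75 × 0.6 × 430 × 2.828 × 290 × 10⁻³ = 158.7 kN.
Base metal (shear rupture): φR_n = 0.75 × 0.6 × 490 × 8 × 290 × 10⁻³ = 511.6 kN.
Governing: weld metal.

φR_n ≈ 159 kN (weld metal governs)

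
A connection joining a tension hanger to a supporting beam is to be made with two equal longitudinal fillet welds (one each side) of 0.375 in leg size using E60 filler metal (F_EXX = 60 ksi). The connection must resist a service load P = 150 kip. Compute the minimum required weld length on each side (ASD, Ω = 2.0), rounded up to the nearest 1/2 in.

Throat t_e = 0.707 × 0.375 = 0.2651 in.
r_n/Ω = (0.6 × 60 × 0.2651) / 2.0 = 4.772 kip/in.
L_req = P / (r_n/Ω) = 150 / 4.772 = 31.43 in total.
Per side: 31.43 / 2 = 15.72 in.
Round up → use L = 16 in on each side.

L = 16 in on each side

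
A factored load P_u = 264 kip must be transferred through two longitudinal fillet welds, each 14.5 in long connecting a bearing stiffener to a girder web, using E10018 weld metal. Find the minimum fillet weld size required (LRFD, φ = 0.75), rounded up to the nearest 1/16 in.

E100XX → F_EXX = 100 ksi.
Total weld length L = 29 in.
Required throat t_e = P_u / (φ × 0.6 F_EXX × L) = 264 / (0.75 × 0.6 × 100 × 29) = 0.2023 in.
Required leg w = t_e / 0.707 = 0.2861 in → use 5/16 in.

w = 5/16 in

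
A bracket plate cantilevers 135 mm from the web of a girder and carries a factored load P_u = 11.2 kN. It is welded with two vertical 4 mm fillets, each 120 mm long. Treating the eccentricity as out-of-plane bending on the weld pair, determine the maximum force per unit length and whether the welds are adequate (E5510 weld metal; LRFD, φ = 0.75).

f_max ≈ 318 N/mm; adequate

E55XX → F_EXX = 550 MPa.
L_w = 2 × 120 = 240 mm; section modulus (unit throat) S = 2 × L²/6 = 4800 mm².
Direct shear f_v = P/L_w = 11.2×10³/240 = 46.67 N/mm.
Moment M = P × e = 11.2×10³ × 135 = 1512000 N·mm; bending f_b = M/S = 315 N/mm.
f_max = √(f_v² + f_b²) = √(46.67² + 315²) = 318.4 N/mm.
φr_n = 0.75 × 0.6 × 550 × (0.707 × 4) = 699.9 N/mm → adequate.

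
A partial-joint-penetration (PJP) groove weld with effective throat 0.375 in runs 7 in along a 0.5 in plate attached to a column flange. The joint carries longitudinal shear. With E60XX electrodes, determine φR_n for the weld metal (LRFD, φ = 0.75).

E60XX → F_EXX = 60 ksi.
Effective throat (given) t_e = 0.375 in.
A_we = 0.375 × 7 = 2.625 in².
F_nw = 0.6 F_EXX = 36 ksi.
φR_n = 0.75 × 36 × 2.625 = 70.88 kip.

φR_n ≈ 70.9 kip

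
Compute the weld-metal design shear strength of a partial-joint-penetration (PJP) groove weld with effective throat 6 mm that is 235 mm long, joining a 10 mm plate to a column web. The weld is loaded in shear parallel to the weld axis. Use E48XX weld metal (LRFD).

E48XX → F_EXX = 480 MPa.
Effective throat (given) t_e = 6 mm.
A_we = 6 × 235 = 1410 mm².
F_nw = 0.6 F_EXX = 288 MPa.
φR_n = 0.75 × 288 × 1410 × 10⁻³ = 304.6 kN.

φR_n ≈ 305 kN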